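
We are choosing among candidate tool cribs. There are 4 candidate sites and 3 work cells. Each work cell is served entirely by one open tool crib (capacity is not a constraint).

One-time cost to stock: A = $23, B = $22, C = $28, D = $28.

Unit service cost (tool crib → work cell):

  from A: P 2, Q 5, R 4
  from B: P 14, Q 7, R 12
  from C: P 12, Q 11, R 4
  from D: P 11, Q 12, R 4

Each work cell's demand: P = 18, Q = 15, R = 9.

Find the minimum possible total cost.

Minimum total cost: 170

For any fixed open set, each work cell goes to its cheapest open site; total = fixed + service.
{A}: P→A 2·18=36, Q→A 5·15=75, R→A 4·9=36. Service 147; fixed 23; total 170.
{A, B}: P→A 2·18=36, Q→A 5·15=75, R→A 4·9=36. Service 147; fixed 45; total 192.
{A, C}: service 147 + fixed 51 = 198
{A, B, C, D}: service 147 + fixed 101 = 248
No other subset beats 170.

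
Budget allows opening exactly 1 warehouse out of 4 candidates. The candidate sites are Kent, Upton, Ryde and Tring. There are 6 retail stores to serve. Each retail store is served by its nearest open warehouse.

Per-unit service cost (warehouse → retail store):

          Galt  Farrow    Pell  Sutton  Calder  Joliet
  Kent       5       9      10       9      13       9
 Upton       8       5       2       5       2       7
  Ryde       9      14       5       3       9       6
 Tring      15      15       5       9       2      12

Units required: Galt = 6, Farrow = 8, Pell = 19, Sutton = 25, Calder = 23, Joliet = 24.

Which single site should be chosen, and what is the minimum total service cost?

With exactly 1 open, each retail store uses its cheapest among the chosen.
{Upton}: Galt→Upton 8·6=48, Farrow→Upton 5·8=40, Pell→Upton 2·19=38, Sutton→Upton 5·25=125, Calder→Upton 2·23=46, Joliet→Upton 7·24=168. Service cost 465.
{Ryde}: service cost 687
{Tring}: service cost 864
Among all 4 size-1 choices, {Upton} is lowest.

Choose Upton only; total service cost 465.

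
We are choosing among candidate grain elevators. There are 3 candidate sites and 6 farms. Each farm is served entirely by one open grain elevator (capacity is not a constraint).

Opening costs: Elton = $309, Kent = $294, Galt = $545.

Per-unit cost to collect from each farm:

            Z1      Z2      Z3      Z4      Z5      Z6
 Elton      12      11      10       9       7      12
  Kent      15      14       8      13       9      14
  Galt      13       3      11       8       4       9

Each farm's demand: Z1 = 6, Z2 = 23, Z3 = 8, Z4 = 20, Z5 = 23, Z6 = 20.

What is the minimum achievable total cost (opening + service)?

Minimum total cost: 1212

For any fixed open set, each farm goes to its cheapest open site; total = fixed + service.
{Galt}: Z1→Galt 13·6=78, Z2→Galt 3·23=69, Z3→Galt 11·8=88, Z4→Galt 8·20=160, Z5→Galt 4·23=92, Z6→Galt 9·20=180. Service 667; fixed 545; total 1212.
{Elton}: service 986 + fixed 309 = 1295
{Kent, Galt}: Z1→Galt 13·6=78, Z2→Galt 3·23=69, Z3→Kent 8·8=64, Z4→Galt 8·20=160, Z5→Galt 4·23=92, Z6→Galt 9·20=180. Service 643; fixed 839; total 1482.
{Elton, Kent, Galt}: Z1→Elton 12·6=72, Z2→Galt 3·23=69, Z3→Kent 8·8=64, Z4→Galt 8·20=160, Z5→Galt 4·23=92, Z6→Galt 9·20=180. Service 637; fixed 1148; total 1785.
No other subset beats 1212.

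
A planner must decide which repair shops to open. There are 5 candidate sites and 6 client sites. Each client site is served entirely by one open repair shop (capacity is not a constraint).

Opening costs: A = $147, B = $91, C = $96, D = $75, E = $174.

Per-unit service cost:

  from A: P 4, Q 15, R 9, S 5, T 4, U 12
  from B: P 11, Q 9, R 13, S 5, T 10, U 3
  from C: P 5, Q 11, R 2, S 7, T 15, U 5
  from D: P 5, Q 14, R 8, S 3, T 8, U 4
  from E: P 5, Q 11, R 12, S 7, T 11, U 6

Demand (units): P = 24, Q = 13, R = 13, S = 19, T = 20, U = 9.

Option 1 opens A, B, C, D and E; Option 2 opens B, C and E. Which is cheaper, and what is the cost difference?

Option 1: {A, B, C, D, E}: P→A 4·24=96, Q→B 9·13=117, R→C 2·13=26, S→D 3·19=57, T→A 4·20=80, U→B 3·9=27. Service 403; fixed 583; total 986.
Option 2: {B, C, E}: P→C 5·24=120, Q→B 9·13=117, R→C 2·13=26, S→B 5·19=95, T→B 10·20=200, U→B 3·9=27. Service 585; fixed 361; total 946.
Difference: |986 − 946| = 40.

Option 2 is cheaper by 40.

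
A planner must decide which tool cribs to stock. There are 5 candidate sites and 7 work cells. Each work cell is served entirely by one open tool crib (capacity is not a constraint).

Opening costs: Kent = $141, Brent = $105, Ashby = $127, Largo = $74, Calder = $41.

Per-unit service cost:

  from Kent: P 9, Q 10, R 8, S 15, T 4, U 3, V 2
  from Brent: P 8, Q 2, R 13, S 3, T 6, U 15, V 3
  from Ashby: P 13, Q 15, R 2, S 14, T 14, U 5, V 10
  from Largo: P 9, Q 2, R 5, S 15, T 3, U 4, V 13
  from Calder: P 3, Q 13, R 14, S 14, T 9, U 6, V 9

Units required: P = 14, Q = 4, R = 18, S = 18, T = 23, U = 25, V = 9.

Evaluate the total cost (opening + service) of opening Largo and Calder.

Total cost: 757

Each work cell is assigned to its cheapest site among the open ones.
{Largo, Calder}: P→Calder 3·14=42, Q→Largo 2·4=8, R→Largo 5·18=90, S→Calder 14·18=252, T→Largo 3·23=69, U→Largo 4·25=100, V→Calder 9·9=81. Service 642; fixed 115; total 757.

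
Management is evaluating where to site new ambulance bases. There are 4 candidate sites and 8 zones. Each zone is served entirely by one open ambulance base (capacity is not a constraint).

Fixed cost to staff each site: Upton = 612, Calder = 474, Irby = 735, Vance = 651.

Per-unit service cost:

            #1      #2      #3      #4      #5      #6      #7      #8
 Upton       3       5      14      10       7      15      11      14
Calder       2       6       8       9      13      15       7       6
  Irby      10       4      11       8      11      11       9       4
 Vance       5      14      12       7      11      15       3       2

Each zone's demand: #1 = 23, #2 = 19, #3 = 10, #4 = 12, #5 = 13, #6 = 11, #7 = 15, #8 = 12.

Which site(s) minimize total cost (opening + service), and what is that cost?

For any fixed open set, each zone goes to its cheapest open site; total = fixed + service.
{Calder}: #1→Calder 2·23=46, #2→Calder 6·19=114, #3→Calder 8·10=80, #4→Calder 9·12=108, #5→Calder 13·13=169, #6→Calder 15·11=165, #7→Calder 7·15=105, #8→Calder 6·12=72. Service 859; fixed 474; total 1333.
{Vance}: service 962 + fixed 651 = 1613
{Upton}: service 1013 + fixed 612 = 1625
{Upton, Calder, Irby, Vance}: #1→Calder 2·23=46, #2→Irby 4·19=76, #3→Calder 8·10=80, #4→Vance 7·12=84, #5→Upton 7·13=91, #6→Irby 11·11=121, #7→Vance 3·15=45, #8→Vance 2·12=24. Service 567; fixed 2472; total 3039.
No other subset beats 1333.

Open Calder only; minimum total cost 1333.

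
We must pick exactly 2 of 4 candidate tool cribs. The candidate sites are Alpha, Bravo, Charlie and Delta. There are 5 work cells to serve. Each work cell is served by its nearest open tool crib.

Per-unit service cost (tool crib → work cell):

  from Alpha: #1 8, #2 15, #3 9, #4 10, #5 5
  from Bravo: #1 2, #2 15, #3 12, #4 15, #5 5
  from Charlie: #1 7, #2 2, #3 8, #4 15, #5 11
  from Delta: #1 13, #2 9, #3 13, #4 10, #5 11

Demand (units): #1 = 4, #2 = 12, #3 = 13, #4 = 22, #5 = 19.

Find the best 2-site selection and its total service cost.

With exactly 2 open, each work cell uses its cheapest among the chosen.
{Alpha, Charlie}: #1→Charlie 7·4=28, #2→Charlie 2·12=24, #3→Charlie 8·13=104, #4→Alpha 10·22=220, #5→Alpha 5·19=95. Service cost 471.
{Bravo, Charlie}: service cost 561
{Alpha, Delta}: service cost 572
Among all 6 size-2 choices, {Alpha, Charlie} is lowest.

Choose Alpha and Charlie; total service cost 471.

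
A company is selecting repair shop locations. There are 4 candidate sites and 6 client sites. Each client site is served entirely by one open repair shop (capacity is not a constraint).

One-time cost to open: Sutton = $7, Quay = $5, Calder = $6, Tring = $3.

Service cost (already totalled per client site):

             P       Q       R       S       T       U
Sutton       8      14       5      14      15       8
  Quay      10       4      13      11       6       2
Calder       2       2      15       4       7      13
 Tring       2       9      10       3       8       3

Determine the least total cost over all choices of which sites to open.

For any fixed open set, each client site goes to its cheapest open site; total = fixed + service.
{Quay, Tring}: P→Tring 2, Q→Quay 4, R→Tring 10, S→Tring 3, T→Quay 6, U→Quay 2. Service 27; fixed 8; total 35.
{Calder, Tring}: service 27 + fixed 9 = 36
{Sutton, Quay, Tring}: service 22 + fixed 15 = 37
{Sutton, Quay, Calder, Tring}: P→Calder 2, Q→Calder 2, R→Sutton 5, S→Tring 3, T→Quay 6, U→Quay 2. Service 20; fixed 21; total 41.
No other subset beats 35.

Minimum total cost: 35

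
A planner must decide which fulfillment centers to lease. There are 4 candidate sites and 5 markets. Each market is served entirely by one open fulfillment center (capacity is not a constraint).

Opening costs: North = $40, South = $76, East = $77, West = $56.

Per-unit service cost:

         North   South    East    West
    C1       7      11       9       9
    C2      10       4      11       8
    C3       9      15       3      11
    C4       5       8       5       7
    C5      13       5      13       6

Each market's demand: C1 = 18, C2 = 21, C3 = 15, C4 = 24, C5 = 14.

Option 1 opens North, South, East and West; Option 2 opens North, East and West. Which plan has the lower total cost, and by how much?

Option 1 is cheaper by 22.

Option 1: {North, South, East, West}: C1→North 7·18=126, C2→South 4·21=84, C3→East 3·15=45, C4→North 5·24=120, C5→South 5·14=70. Service 445; fixed 249; total 694.
Option 2: {North, East, West}: C1→North 7·18=126, C2→West 8·21=168, C3→East 3·15=45, C4→North 5·24=120, C5→West 6·14=84. Service 543; fixed 173; total 716.
Difference: |694 − 716| = 22.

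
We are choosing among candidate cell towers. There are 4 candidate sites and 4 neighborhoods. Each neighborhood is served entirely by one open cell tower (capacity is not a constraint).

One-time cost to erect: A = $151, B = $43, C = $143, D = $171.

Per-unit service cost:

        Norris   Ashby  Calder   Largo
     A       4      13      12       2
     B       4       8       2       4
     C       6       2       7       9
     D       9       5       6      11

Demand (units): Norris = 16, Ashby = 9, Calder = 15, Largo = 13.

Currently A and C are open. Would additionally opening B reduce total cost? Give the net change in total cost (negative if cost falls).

Current service cost with {A, C}: 213.
Adding B: each neighborhood re-picks its cheapest; new service cost 138, saving 75.
Extra fixed cost: 43. Net change = 43 − 75 = -32.
(Totals: 507 → 475.)

Yes — net change −32 (cost falls by 32).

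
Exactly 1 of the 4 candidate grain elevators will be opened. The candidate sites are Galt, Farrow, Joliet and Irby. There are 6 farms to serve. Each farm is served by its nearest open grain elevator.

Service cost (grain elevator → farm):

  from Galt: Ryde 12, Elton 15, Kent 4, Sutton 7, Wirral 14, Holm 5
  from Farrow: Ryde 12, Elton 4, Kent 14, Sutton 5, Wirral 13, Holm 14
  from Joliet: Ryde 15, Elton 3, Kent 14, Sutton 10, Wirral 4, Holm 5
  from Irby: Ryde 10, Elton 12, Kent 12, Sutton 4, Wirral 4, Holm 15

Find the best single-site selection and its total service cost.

With exactly 1 open, each farm uses its cheapest among the chosen.
{Joliet}: Ryde→Joliet 15, Elton→Joliet 3, Kent→Joliet 14, Sutton→Joliet 10, Wirral→Joliet 4, Holm→Joliet 5. Service cost 51.
{Galt}: service cost 57
{Irby}: service cost 57
Among all 4 size-1 choices, {Joliet} is lowest.

Choose Joliet only; total service cost 51.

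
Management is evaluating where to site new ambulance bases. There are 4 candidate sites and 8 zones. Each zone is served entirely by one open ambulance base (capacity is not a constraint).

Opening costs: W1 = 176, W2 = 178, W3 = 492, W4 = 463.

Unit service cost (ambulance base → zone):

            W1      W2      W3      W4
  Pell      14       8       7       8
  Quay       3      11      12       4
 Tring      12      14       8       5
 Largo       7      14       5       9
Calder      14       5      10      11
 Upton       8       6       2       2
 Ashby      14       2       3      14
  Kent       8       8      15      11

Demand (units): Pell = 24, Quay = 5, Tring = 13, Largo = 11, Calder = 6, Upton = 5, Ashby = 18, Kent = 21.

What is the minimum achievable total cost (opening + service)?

For any fixed open set, each zone goes to its cheapest open site; total = fixed + service.
{W2}: Pell→W2 8·24=192, Quay→W2 11·5=55, Tring→W2 14·13=182, Largo→W2 14·11=154, Calder→W2 5·6=30, Upton→W2 6·5=30, Ashby→W2 2·18=36, Kent→W2 8·21=168. Service 847; fixed 178; total 1025.
{W1, W2}: Pell→W2 8·24=192, Quay→W1 3·5=15, Tring→W1 12·13=156, Largo→W1 7·11=77, Calder→W2 5·6=30, Upton→W2 6·5=30, Ashby→W2 2·18=36, Kent→W1 8·21=168. Service 704; fixed 354; total 1058.
{W2, W4}: Pell→W2 8·24=192, Quay→W4 4·5=20, Tring→W4 5·13=65, Largo→W4 9·11=99, Calder→W2 5·6=30, Upton→W4 2·5=10, Ashby→W2 2·18=36, Kent→W2 8·21=168. Service 620; fixed 641; total 1261.
{W1, W2, W3, W4}: service 547 + fixed 1309 = 1856
No other subset beats 1025.

Minimum total cost: 1025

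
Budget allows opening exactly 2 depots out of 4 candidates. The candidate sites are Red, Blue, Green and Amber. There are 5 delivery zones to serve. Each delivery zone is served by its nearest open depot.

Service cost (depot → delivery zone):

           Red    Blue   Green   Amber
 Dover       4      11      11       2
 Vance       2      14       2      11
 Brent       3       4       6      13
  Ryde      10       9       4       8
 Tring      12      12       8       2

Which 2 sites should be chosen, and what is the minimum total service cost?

Choose Green and Amber; total service cost 16.

With exactly 2 open, each delivery zone uses its cheapest among the chosen.
{Green, Amber}: Dover→Amber 2, Vance→Green 2, Brent→Green 6, Ryde→Green 4, Tring→Amber 2. Service cost 16.
{Red, Amber}: service cost 17
{Red, Green}: service cost 21
Among all 6 size-2 choices, {Green, Amber} is lowest.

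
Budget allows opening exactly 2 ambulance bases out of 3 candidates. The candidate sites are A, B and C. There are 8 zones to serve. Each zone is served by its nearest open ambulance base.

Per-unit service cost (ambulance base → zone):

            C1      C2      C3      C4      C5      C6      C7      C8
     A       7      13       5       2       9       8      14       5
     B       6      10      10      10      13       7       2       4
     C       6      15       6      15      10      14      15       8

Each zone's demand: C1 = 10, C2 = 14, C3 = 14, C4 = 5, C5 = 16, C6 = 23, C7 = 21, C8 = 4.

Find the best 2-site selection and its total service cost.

Choose A and B; total service cost 643.

With exactly 2 open, each zone uses its cheapest among the chosen.
{A, B}: C1→B 6·10=60, C2→B 10·14=140, C3→A 5·14=70, C4→A 2·5=10, C5→A 9·16=144, C6→B 7·23=161, C7→B 2·21=42, C8→B 4·4=16. Service cost 643.
{B, C}: service cost 713
{A, C}: service cost 964
Among all 3 size-2 choices, {A, B} is lowest.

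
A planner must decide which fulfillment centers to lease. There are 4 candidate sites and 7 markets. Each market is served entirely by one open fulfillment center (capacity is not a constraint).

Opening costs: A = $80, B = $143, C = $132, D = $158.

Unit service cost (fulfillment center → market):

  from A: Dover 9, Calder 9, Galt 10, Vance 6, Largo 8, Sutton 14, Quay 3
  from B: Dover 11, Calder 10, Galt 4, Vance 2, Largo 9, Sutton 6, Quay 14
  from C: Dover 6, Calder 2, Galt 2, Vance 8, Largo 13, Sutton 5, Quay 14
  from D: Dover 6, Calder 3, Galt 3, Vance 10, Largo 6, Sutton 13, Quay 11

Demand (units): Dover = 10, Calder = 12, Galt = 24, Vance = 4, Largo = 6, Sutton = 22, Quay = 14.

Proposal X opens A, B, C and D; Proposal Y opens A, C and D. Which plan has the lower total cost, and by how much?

Proposal X: {A, B, C, D}: Dover→C 6·10=60, Calder→C 2·12=24, Galt→C 2·24=48, Vance→B 2·4=8, Largo→D 6·6=36, Sutton→C 5·22=110, Quay→A 3·14=42. Service 328; fixed 513; total 841.
Proposal Y: {A, C, D}: Dover→C 6·10=60, Calder→C 2·12=24, Galt→C 2·24=48, Vance→A 6·4=24, Largo→D 6·6=36, Sutton→C 5·22=110, Quay→A 3·14=42. Service 344; fixed 370; total 714.
Difference: |841 − 714| = 127.

Proposal Y is cheaper by 127.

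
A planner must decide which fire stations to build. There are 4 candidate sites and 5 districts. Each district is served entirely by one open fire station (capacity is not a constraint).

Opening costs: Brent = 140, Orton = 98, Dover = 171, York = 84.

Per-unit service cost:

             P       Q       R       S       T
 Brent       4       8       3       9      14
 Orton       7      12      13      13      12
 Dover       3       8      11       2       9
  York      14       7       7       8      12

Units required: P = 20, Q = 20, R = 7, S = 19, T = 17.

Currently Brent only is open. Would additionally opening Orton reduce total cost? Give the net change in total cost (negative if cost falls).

No — net change +64 (cost rises by 64).

Current service cost with {Brent}: 670.
Adding Orton: each district re-picks its cheapest; new service cost 636, saving 34.
Extra fixed cost: 98. Net change = 98 − 34 = 64.
(Totals: 810 → 874.)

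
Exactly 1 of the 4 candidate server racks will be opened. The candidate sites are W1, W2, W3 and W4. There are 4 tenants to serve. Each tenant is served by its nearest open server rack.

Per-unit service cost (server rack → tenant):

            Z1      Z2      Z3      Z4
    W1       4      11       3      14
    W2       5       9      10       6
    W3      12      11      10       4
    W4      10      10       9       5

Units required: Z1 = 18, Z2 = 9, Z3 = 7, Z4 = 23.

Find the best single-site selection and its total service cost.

Choose W2 only; total service cost 379.

With exactly 1 open, each tenant uses its cheapest among the chosen.
{W2}: Z1→W2 5·18=90, Z2→W2 9·9=81, Z3→W2 10·7=70, Z4→W2 6·23=138. Service cost 379.
{W4}: service cost 448
{W3}: service cost 477
Among all 4 size-1 choices, {W2} is lowest.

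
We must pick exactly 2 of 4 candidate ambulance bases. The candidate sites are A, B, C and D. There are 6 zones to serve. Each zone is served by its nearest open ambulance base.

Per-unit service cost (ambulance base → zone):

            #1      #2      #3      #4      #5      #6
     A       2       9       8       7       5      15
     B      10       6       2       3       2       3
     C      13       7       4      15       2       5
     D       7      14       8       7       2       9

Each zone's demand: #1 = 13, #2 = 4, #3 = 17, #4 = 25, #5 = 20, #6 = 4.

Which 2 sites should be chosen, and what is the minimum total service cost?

With exactly 2 open, each zone uses its cheapest among the chosen.
{A, B}: #1→A 2·13=26, #2→B 6·4=24, #3→B 2·17=34, #4→B 3·25=75, #5→B 2·20=40, #6→B 3·4=12. Service cost 211.
{B, D}: service cost 276
{B, C}: service cost 315
Among all 6 size-2 choices, {A, B} is lowest.

Choose A and B; total service cost 211.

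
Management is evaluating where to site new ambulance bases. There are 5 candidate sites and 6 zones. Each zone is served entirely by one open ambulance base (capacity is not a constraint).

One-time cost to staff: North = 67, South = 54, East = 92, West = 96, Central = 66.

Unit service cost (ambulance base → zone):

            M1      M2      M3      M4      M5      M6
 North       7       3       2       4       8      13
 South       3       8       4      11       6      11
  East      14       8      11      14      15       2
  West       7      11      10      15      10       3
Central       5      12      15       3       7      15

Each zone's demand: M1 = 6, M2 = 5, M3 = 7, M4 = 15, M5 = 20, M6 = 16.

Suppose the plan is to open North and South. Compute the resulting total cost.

Total cost: 524

Each zone is assigned to its cheapest site among the open ones.
{North, South}: M1→South 3·6=18, M2→North 3·5=15, M3→North 2·7=14, M4→North 4·15=60, M5→South 6·20=120, M6→South 11·16=176. Service 403; fixed 121; total 524.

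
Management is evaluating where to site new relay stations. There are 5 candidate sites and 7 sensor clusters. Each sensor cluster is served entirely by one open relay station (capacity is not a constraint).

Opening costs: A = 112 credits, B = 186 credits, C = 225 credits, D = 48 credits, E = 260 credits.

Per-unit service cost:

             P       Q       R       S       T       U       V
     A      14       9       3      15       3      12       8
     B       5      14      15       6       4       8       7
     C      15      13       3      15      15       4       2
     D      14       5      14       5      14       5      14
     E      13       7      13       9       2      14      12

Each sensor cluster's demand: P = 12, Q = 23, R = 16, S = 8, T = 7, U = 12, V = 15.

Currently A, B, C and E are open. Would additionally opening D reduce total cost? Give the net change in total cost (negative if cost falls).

Current service cost with {A, B, C, E}: 409.
Adding D: each sensor cluster re-picks its cheapest; new service cost 355, saving 54.
Extra fixed cost: 48. Net change = 48 − 54 = -6.
(Totals: 1192 → 1186.)

Yes — net change −6 (cost falls by 6).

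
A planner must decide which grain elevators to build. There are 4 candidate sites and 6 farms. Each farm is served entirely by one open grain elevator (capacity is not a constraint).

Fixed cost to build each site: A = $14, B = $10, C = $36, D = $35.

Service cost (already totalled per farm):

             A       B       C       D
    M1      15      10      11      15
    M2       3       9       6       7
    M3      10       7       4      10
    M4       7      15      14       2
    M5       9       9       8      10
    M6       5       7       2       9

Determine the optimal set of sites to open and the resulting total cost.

Open A only; minimum total cost 63.

For any fixed open set, each farm goes to its cheapest open site; total = fixed + service.
{A}: M1→A 15, M2→A 3, M3→A 10, M4→A 7, M5→A 9, M6→A 5. Service 49; fixed 14; total 63.
{A, B}: service 41 + fixed 24 = 65
{B}: service 57 + fixed 10 = 67
{A, B, C, D}: service 29 + fixed 95 = 124
No other subset beats 63.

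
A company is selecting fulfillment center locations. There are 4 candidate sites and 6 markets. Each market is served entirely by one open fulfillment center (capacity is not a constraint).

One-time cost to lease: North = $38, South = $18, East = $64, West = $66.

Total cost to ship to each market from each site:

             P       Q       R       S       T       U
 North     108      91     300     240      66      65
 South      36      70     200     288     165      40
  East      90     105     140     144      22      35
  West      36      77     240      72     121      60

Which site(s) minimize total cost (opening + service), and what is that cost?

For any fixed open set, each market goes to its cheapest open site; total = fixed + service.
{East, West}: P→West 36, Q→West 77, R→East 140, S→West 72, T→East 22, U→East 35. Service 382; fixed 130; total 512.
{South, East, West}: service 375 + fixed 148 = 523
{South, East}: service 447 + fixed 82 = 529
{North, South, East, West}: P→South 36, Q→South 70, R→East 140, S→West 72, T→East 22, U→East 35. Service 375; fixed 186; total 561.
No other subset beats 512.

Open East and West; minimum total cost 512.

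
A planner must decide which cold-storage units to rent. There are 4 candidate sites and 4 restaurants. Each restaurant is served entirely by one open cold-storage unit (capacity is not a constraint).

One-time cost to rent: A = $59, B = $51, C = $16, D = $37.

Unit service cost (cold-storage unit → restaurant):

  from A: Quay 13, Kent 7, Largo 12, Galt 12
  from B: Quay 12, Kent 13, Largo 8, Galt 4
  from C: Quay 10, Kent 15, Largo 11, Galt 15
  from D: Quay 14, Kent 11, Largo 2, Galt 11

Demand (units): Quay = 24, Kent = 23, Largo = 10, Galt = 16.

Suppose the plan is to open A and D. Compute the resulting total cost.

Each restaurant is assigned to its cheapest site among the open ones.
{A, D}: Quay→A 13·24=312, Kent→A 7·23=161, Largo→D 2·10=20, Galt→D 11·16=176. Service 669; fixed 96; total 765.

Total cost: 765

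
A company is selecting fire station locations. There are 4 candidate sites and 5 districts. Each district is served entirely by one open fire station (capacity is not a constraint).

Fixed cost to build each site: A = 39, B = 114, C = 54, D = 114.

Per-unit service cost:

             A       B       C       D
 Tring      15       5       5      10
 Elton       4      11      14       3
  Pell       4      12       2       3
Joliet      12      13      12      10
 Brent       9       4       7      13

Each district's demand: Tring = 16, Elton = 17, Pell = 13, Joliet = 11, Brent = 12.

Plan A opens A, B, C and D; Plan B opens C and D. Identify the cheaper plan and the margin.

Plan A: {A, B, C, D}: Tring→B 5·16=80, Elton→D 3·17=51, Pell→C 2·13=26, Joliet→D 10·11=110, Brent→B 4·12=48. Service 315; fixed 321; total 636.
Plan B: {C, D}: Tring→C 5·16=80, Elton→D 3·17=51, Pell→C 2·13=26, Joliet→D 10·11=110, Brent→C 7·12=84. Service 351; fixed 168; total 519.
Difference: |636 − 519| = 117.

Plan B is cheaper by 117.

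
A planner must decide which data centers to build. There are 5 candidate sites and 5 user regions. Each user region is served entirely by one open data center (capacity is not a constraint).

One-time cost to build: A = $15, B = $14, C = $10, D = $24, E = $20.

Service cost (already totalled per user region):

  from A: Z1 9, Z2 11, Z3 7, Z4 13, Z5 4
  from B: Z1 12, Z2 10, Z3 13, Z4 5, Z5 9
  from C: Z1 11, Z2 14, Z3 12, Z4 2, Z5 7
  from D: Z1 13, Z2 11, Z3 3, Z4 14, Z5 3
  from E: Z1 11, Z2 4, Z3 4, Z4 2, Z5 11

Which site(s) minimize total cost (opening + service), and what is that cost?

For any fixed open set, each user region goes to its cheapest open site; total = fixed + service.
{E}: Z1→E 11, Z2→E 4, Z3→E 4, Z4→E 2, Z5→E 11. Service 32; fixed 20; total 52.
{C}: Z1→C 11, Z2→C 14, Z3→C 12, Z4→C 2, Z5→C 7. Service 46; fixed 10; total 56.
{A, C}: Z1→A 9, Z2→A 11, Z3→A 7, Z4→C 2, Z5→A 4. Service 33; fixed 25; total 58.
{A, B, C, D, E}: Z1→A 9, Z2→E 4, Z3→D 3, Z4→C 2, Z5→D 3. Service 21; fixed 83; total 104.
No other subset beats 52.

Open E only; minimum total cost 52.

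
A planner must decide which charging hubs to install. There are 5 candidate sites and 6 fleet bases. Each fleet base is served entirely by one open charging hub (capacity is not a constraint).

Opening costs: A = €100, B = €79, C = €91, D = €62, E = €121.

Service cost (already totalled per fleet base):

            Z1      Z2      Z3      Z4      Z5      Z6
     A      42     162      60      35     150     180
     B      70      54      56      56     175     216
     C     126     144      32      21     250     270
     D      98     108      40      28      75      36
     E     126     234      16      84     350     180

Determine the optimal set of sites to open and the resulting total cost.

For any fixed open set, each fleet base goes to its cheapest open site; total = fixed + service.
{B, D}: Z1→B 70, Z2→B 54, Z3→D 40, Z4→D 28, Z5→D 75, Z6→D 36. Service 303; fixed 141; total 444.
{D}: Z1→D 98, Z2→D 108, Z3→D 40, Z4→D 28, Z5→D 75, Z6→D 36. Service 385; fixed 62; total 447.
{A, D}: Z1→A 42, Z2→D 108, Z3→D 40, Z4→D 28, Z5→D 75, Z6→D 36. Service 329; fixed 162; total 491.
{A, B, C, D, E}: Z1→A 42, Z2→B 54, Z3→E 16, Z4→C 21, Z5→D 75, Z6→D 36. Service 244; fixed 453; total 697.
No other subset beats 444.

Open B and D; minimum total cost 444.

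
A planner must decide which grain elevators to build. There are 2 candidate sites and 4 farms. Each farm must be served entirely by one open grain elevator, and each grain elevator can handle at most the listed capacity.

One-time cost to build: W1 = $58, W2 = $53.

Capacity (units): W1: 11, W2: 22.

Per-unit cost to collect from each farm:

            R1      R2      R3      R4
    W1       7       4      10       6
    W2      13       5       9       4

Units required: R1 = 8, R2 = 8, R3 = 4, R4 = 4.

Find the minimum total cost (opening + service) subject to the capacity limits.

Open {W1, W2}: R1→W1 7·8=56, R2→W2 5·8=40, R3→W2 9·4=36, R4→W2 4·4=16.
Loads: W1 carries 8/11, W2 carries 16/22. Service 148; fixed 111; total 259.
Next best feasible plan costs 299.

Minimum total cost: 259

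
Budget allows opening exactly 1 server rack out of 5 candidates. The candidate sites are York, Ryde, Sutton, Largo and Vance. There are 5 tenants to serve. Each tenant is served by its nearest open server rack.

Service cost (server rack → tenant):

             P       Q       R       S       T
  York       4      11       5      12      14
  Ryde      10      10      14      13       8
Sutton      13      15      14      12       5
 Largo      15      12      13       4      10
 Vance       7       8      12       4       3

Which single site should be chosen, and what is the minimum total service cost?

Choose Vance only; total service cost 34.

With exactly 1 open, each tenant uses its cheapest among the chosen.
{Vance}: P→Vance 7, Q→Vance 8, R→Vance 12, S→Vance 4, T→Vance 3. Service cost 34.
{York}: service cost 46
{Largo}: service cost 54
Among all 5 size-1 choices, {Vance} is lowest.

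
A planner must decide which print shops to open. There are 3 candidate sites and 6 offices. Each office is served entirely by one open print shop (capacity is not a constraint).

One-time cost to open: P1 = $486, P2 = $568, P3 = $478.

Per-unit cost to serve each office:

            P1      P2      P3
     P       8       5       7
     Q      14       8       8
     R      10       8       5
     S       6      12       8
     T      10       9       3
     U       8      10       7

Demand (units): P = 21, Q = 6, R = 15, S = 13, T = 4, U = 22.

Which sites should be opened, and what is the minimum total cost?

For any fixed open set, each office goes to its cheapest open site; total = fixed + service.
{P3}: P→P3 7·21=147, Q→P3 8·6=48, R→P3 5·15=75, S→P3 8·13=104, T→P3 3·4=12, U→P3 7·22=154. Service 540; fixed 478; total 1018.
{P1}: service 696 + fixed 486 = 1182
{P2}: service 685 + fixed 568 = 1253
{P1, P2, P3}: service 472 + fixed 1532 = 2004
(All 7 nonempty subsets were checked; P3 only is lowest.)

Open P3 only; minimum total cost 1018.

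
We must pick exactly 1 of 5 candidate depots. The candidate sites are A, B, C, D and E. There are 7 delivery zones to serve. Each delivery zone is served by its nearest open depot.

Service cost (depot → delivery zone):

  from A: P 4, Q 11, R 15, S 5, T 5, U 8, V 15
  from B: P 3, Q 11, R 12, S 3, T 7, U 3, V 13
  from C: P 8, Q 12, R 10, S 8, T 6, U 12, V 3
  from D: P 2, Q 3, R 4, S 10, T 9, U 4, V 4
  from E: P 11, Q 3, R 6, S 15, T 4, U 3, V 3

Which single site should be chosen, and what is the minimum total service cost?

With exactly 1 open, each delivery zone uses its cheapest among the chosen.
{D}: P→D 2, Q→D 3, R→D 4, S→D 10, T→D 9, U→D 4, V→D 4. Service cost 36.
{E}: service cost 45
{B}: service cost 52
Among all 5 size-1 choices, {D} is lowest.

Choose D only; total service cost 36.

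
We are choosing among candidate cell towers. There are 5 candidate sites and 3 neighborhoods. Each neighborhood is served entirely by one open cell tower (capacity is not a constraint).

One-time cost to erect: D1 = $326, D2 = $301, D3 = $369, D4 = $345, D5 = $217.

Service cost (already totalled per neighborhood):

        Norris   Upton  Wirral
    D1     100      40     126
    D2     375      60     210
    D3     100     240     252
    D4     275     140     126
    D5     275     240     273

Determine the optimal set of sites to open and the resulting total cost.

Open D1 only; minimum total cost 592.

For any fixed open set, each neighborhood goes to its cheapest open site; total = fixed + service.
{D1}: Norris→D1 100, Upton→D1 40, Wirral→D1 126. Service 266; fixed 326; total 592.
{D1, D5}: Norris→D1 100, Upton→D1 40, Wirral→D1 126. Service 266; fixed 543; total 809.
{D4}: service 541 + fixed 345 = 886
{D1, D2, D3, D4, D5}: Norris→D1 100, Upton→D1 40, Wirral→D1 126. Service 266; fixed 1558; total 1824.
No other subset beats 592.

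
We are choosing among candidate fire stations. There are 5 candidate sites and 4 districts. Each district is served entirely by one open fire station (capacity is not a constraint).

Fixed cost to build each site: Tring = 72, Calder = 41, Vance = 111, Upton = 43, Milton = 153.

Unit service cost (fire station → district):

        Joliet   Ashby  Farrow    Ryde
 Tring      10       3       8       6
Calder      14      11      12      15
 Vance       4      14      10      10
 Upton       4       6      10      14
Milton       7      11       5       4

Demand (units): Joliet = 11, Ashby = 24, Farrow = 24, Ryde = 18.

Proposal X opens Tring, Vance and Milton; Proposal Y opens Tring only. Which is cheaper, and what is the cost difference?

Proposal Y is cheaper by 90.

Proposal X: {Tring, Vance, Milton}: Joliet→Vance 4·11=44, Ashby→Tring 3·24=72, Farrow→Milton 5·24=120, Ryde→Milton 4·18=72. Service 308; fixed 336; total 644.
Proposal Y: {Tring}: Joliet→Tring 10·11=110, Ashby→Tring 3·24=72, Farrow→Tring 8·24=192, Ryde→Tring 6·18=108. Service 482; fixed 72; total 554.
Difference: |644 − 554| = 90.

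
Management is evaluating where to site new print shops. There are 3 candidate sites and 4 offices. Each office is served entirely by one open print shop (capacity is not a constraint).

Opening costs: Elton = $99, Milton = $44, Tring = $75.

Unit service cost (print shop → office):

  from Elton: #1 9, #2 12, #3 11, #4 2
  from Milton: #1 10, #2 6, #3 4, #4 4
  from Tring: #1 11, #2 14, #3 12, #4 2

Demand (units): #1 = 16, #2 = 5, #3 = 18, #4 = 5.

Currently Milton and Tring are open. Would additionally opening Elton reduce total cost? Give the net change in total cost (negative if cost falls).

No — net change +83 (cost rises by 83).

Current service cost with {Milton, Tring}: 272.
Adding Elton: each office re-picks its cheapest; new service cost 256, saving 16.
Extra fixed cost: 99. Net change = 99 − 16 = 83.
(Totals: 391 → 474.)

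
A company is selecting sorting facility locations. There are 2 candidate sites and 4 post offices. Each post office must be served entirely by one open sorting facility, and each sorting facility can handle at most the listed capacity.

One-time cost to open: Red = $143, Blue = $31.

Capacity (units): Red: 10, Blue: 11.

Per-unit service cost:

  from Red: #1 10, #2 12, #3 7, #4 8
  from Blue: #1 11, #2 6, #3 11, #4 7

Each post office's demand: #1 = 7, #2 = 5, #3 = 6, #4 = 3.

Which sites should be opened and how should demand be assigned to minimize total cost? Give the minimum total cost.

Minimum total cost: 364

Open {Red, Blue}: #1→Red 10·7=70, #2→Blue 6·5=30, #3→Blue 11·6=66, #4→Red 8·3=24.
Loads: Red carries 10/10, Blue carries 11/11. Service 190; fixed 174; total 364.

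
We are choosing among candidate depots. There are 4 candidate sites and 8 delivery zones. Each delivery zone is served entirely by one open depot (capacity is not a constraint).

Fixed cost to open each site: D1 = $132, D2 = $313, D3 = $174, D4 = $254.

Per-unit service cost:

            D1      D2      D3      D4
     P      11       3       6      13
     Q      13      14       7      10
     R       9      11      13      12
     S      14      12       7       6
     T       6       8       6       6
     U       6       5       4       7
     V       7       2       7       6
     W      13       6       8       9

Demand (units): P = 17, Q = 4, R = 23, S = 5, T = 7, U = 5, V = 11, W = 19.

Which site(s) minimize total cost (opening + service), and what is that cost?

Open D3 only; minimum total cost 929.

For any fixed open set, each delivery zone goes to its cheapest open site; total = fixed + service.
{D3}: P→D3 6·17=102, Q→D3 7·4=28, R→D3 13·23=299, S→D3 7·5=35, T→D3 6·7=42, U→D3 4·5=20, V→D3 7·11=77, W→D3 8·19=152. Service 755; fixed 174; total 929.
{D2}: service 637 + fixed 313 = 950
{D1, D3}: service 663 + fixed 306 = 969
{D1, D2, D3, D4}: service 514 + fixed 873 = 1387
No other subset beats 929.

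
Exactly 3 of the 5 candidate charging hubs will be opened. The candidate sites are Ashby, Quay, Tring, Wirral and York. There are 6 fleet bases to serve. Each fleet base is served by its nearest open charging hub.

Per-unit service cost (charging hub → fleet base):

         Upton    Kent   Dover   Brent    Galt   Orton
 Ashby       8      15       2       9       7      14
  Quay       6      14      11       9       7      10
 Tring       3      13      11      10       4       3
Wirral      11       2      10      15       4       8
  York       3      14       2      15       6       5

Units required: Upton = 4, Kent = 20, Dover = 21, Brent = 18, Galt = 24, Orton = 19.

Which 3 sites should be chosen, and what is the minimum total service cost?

With exactly 3 open, each fleet base uses its cheapest among the chosen.
{Ashby, Tring, Wirral}: Upton→Tring 3·4=12, Kent→Wirral 2·20=40, Dover→Ashby 2·21=42, Brent→Ashby 9·18=162, Galt→Tring 4·24=96, Orton→Tring 3·19=57. Service cost 409.
{Tring, Wirral, York}: service cost 427
{Ashby, Wirral, York}: service cost 447
Among all 10 size-3 choices, {Ashby, Tring, Wirral} is lowest.

Choose Ashby, Tring and Wirral; total service cost 409.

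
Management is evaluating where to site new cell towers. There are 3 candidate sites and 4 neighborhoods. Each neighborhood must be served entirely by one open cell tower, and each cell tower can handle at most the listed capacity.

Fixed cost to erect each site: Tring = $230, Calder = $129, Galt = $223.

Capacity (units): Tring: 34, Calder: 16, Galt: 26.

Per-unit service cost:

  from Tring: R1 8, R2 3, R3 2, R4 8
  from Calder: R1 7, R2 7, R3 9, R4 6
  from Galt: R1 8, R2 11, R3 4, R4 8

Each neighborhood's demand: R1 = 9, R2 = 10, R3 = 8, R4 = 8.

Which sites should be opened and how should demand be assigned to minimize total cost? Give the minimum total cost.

Minimum total cost: 525

Open {Tring, Calder}: R1→Tring 8·9=72, R2→Tring 3·10=30, R3→Tring 2·8=16, R4→Calder 6·8=48.
Loads: Tring carries 27/34, Calder carries 8/16. Service 166; fixed 359; total 525.
Next best feasible plan costs 532.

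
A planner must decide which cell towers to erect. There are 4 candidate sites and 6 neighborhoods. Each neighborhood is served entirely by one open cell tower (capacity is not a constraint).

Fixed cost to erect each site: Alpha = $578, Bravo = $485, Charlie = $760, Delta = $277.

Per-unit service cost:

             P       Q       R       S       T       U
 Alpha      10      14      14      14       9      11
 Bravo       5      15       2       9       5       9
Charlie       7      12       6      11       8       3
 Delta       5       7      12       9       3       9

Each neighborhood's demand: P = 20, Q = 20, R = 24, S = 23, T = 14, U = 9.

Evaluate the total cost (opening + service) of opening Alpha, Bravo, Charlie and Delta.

Each neighborhood is assigned to its cheapest site among the open ones.
{Alpha, Bravo, Charlie, Delta}: P→Bravo 5·20=100, Q→Delta 7·20=140, R→Bravo 2·24=48, S→Bravo 9·23=207, T→Delta 3·14=42, U→Charlie 3·9=27. Service 564; fixed 2100; total 2664.

Total cost: 2664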